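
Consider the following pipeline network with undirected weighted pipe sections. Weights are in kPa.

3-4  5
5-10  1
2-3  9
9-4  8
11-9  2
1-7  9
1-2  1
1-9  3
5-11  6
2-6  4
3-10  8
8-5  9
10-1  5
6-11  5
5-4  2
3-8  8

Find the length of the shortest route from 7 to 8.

24 kPa

Settle nodes by increasing distance from 7:
7: 0
1: 9  (via 7)
2: 10  (via 1)
9: 12  (via 1)
6: 14  (via 2)
10: 14  (via 1)
11: 14  (via 9)
5: 15  (via 10)
4: 17  (via 5)
3: 19  (via 2)
8: 24  (via 5)
Shortest route: 7 → 1 → 10 → 5 → 8 = 24 kPa.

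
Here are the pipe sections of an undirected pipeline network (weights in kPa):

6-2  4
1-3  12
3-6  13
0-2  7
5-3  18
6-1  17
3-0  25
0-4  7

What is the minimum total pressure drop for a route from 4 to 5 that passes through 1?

Shortest 4→1: 4–0–2–6–1 = 35
Shortest 1→5: 1–3–5 = 30
Total via 1: 35 + 30 = 65 kPa.

65 kPa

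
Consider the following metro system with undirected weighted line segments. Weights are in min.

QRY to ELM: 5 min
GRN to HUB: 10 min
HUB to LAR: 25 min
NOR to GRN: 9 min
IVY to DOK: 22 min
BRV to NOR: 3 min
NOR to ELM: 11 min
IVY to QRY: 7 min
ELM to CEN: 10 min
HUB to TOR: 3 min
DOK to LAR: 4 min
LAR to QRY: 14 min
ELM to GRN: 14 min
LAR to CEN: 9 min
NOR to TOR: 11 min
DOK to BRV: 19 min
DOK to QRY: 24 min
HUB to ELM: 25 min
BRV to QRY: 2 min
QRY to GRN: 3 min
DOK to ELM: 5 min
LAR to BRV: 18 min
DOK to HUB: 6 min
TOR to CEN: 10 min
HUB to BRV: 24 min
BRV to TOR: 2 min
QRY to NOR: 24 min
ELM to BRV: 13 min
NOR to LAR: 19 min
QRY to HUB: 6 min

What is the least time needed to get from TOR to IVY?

11 min

Enumerating some paths:
TOR → HUB → QRY → IVY: 3+6+7 = 16
TOR → BRV → QRY → IVY: 2+2+7 = 11
Cheapest is TOR → BRV → QRY → IVY at 11 min.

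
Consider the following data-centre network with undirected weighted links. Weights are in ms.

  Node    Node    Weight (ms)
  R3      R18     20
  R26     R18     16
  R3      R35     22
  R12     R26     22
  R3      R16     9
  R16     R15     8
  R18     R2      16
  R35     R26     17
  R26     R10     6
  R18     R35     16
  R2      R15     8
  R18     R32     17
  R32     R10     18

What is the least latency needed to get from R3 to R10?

Compare a few routes:
R3 - R18 - R26 - R10: 20+16+6 = 42
R3 - R18 - R32 - R10: 20+17+18 = 55
R3 - R18 - R35 - R26 - R10: 20+16+17+6 = 59
R3 - R35 - R26 - R10: 22+17+6 = 45
The minimum is 42 ms via R3 - R18 - R26 - R10.

42 ms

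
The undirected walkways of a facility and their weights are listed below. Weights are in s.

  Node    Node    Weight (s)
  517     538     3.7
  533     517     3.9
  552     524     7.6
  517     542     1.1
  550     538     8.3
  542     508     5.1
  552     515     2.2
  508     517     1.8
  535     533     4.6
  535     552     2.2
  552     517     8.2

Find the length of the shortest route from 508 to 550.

Candidate routes:
508 - 517 - 538 - 550: 1.8+3.7+8.3 = 13.8
508 - 542 - 517 - 538 - 550: 5.1+1.1+3.7+8.3 = 18.2
The minimum is 13.8 s via 508 - 517 - 538 - 550.

13.8 s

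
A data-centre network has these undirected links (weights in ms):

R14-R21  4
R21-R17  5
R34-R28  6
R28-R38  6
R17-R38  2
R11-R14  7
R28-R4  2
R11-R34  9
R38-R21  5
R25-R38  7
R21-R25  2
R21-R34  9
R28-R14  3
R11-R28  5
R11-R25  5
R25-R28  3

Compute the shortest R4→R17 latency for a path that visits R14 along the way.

Shortest R4→R14: R4 → R28 → R14 = 5
Best R14 to R17: R14 → R21 → R17 costing 9
Total via R14: 5 + 9 = 14 ms.

14 ms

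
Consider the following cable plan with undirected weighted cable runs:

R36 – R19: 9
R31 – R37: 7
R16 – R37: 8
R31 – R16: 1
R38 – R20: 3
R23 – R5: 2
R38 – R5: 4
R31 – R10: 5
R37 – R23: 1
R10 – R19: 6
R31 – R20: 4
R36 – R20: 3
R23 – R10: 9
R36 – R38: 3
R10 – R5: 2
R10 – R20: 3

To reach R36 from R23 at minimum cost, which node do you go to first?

R5

Enumerating some paths:
R23 → R5 → R10 → R20 → R38 → R36: 2+2+3+3+3 = 13
R23 → R5 → R38 → R36: 2+4+3 = 9
R23 → R5 → R10 → R20 → R36: 2+2+3+3 = 10
R23 → R5 → R38 → R20 → R36: 2+4+3+3 = 12
The minimum is 9 via R23 → R5 → R38 → R36.
So from R23 the first move is to R5.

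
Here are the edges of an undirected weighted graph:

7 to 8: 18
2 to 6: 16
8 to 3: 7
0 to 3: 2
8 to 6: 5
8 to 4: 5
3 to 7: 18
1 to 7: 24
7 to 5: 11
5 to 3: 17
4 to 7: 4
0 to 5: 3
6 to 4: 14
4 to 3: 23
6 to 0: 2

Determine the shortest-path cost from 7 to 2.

30

Settle nodes by increasing distance from 7:
7: 0
4: 4  (via 7)
8: 9  (via 4)
5: 11  (via 7)
0: 14  (via 5)
6: 14  (via 8)
3: 16  (via 8)
1: 24  (via 7)
2: 30  (via 6)
Shortest route: 7 → 4 → 8 → 6 → 2 = 30.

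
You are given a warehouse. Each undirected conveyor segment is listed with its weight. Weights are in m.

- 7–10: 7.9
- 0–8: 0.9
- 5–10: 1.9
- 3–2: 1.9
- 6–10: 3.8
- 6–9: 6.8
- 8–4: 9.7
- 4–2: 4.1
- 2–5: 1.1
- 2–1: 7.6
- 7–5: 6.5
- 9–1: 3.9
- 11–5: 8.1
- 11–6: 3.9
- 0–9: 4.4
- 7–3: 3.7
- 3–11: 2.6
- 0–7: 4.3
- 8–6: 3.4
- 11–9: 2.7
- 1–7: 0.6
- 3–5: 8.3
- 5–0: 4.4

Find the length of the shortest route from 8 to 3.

Settle nodes by increasing distance from 8:
8: 0
0: 0.9  (via 8)
6: 3.4  (via 8)
7: 5.2  (via 0)
5: 5.3  (via 0)
9: 5.3  (via 0)
1: 5.8  (via 7)
2: 6.4  (via 5)
10: 7.2  (via 6)
11: 7.3  (via 6)
3: 8.3  (via 2)
Shortest route: 8–0–5–2–3 = 8.3 m.

8.3 m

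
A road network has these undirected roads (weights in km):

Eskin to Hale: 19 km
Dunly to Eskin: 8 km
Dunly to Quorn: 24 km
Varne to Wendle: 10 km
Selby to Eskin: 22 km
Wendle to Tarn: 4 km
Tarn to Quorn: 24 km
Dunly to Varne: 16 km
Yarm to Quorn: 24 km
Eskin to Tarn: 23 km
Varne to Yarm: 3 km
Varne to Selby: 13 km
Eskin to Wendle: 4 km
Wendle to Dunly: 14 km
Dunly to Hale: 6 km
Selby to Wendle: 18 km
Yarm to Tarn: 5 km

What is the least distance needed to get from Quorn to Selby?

40 km

Running Dijkstra from Quorn:
Quorn: 0
Yarm: 24  (via Quorn)
Dunly: 24  (via Quorn)
Tarn: 24  (via Quorn)
Varne: 27  (via Yarm)
Wendle: 28  (via Tarn)
Hale: 30  (via Dunly)
Eskin: 32  (via Dunly)
Selby: 40  (via Varne)
Shortest route: Quorn–Yarm–Varne–Selby = 40 km.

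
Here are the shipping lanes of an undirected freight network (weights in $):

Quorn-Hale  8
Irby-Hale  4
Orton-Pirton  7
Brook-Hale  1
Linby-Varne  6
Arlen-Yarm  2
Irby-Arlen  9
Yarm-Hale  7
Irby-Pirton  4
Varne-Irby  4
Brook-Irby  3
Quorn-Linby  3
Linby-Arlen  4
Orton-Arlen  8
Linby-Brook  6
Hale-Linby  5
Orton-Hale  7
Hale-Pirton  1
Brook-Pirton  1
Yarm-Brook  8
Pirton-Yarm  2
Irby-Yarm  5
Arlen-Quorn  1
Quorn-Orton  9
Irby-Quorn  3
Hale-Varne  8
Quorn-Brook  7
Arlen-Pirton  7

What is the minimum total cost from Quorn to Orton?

$9

Enumerating some paths:
Quorn–Arlen–Yarm–Pirton–Orton: 1+2+2+7 = 12
Quorn–Irby–Hale–Orton: 3+4+7 = 14
Quorn–Orton: 9 = 9
Quorn–Arlen–Yarm–Pirton–Hale–Orton: 1+2+2+1+7 = 13
The minimum is $9 via Quorn–Orton.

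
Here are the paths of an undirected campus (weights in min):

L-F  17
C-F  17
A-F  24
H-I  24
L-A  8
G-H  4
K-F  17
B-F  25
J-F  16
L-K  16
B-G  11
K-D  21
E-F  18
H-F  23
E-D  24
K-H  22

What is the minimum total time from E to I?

65 min

Compare a few routes:
E → F → K → H → I: 18+17+22+24 = 81
E → F → H → I: 18+23+24 = 65
Cheapest is E → F → H → I at 65 min.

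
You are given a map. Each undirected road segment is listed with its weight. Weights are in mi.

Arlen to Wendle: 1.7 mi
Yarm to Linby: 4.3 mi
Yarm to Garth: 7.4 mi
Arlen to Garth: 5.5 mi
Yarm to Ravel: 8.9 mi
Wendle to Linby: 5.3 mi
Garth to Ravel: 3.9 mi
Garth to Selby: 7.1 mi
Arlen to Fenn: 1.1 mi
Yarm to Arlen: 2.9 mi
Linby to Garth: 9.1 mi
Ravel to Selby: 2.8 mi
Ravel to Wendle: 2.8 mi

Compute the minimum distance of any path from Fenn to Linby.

8.1 mi

Compare a few routes:
Fenn–Arlen–Yarm–Linby: 1.1+2.9+4.3 = 8.3
Fenn–Arlen–Wendle–Linby: 1.1+1.7+5.3 = 8.1
The minimum is 8.1 mi via Fenn–Arlen–Wendle–Linby.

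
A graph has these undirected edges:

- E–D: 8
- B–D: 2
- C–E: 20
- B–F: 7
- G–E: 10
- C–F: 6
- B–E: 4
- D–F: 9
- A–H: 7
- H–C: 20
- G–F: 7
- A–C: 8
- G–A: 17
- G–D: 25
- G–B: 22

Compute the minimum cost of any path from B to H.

28

Shortest distances from B:
B: 0
D: 2  (via B)
E: 4  (via B)
F: 7  (via B)
C: 13  (via F)
G: 14  (via E)
A: 21  (via C)
H: 28  (via A)
Shortest route: B → F → C → A → H = 28.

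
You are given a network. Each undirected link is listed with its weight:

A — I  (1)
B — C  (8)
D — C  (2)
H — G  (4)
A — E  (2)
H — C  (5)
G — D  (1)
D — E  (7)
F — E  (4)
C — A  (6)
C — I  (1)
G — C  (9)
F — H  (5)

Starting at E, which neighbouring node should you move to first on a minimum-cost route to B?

Candidate routes:
E–A–C–B: 2+6+8 = 16
E–D–C–B: 7+2+8 = 17
E–A–I–C–B: 2+1+1+8 = 12
The minimum is 12 via E–A–I–C–B.
So from E the first move is to A.

A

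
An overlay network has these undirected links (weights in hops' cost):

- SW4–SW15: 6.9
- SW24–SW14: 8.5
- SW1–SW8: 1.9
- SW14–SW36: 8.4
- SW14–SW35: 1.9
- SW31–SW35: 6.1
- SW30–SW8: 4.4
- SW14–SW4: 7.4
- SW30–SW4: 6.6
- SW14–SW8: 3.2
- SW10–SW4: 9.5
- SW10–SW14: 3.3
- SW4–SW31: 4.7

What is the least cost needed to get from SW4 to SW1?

12.5 hops' cost

Candidate routes:
SW4 - SW30 - SW8 - SW1: 6.6+4.4+1.9 = 12.9
SW4 - SW31 - SW35 - SW14 - SW8 - SW1: 4.7+6.1+1.9+3.2+1.9 = 17.8
SW4 - SW10 - SW14 - SW8 - SW1: 9.5+3.3+3.2+1.9 = 17.9
SW4 - SW14 - SW8 - SW1: 7.4+3.2+1.9 = 12.5
Cheapest is SW4 - SW14 - SW8 - SW1 at 12.5 hops' cost.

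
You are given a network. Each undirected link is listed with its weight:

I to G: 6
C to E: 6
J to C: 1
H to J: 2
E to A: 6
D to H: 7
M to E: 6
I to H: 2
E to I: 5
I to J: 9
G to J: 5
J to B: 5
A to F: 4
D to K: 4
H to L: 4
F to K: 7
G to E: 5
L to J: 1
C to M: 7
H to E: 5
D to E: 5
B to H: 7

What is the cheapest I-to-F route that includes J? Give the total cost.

21

Best I to J: I → H → J costing 4
Shortest J→F: J → C → E → A → F = 17
Total via J: 4 + 17 = 21.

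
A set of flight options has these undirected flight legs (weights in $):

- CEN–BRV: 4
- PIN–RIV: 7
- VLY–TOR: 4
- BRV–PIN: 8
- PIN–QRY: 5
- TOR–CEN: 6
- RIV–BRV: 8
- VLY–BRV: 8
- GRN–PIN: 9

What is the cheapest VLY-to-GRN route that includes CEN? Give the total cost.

Shortest VLY→CEN: VLY → TOR → CEN = 10
Shortest CEN→GRN: CEN → BRV → PIN → GRN = 21
Total via CEN: 10 + 21 = $31.

$31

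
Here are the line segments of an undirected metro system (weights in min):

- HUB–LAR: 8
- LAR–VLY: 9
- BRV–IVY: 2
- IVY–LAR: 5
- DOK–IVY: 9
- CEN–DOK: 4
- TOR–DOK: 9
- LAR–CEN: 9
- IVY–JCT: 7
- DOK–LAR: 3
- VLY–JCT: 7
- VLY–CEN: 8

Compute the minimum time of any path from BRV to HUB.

15 min

Shortest distances from BRV:
BRV: 0
IVY: 2  (via BRV)
LAR: 7  (via IVY)
JCT: 9  (via IVY)
DOK: 10  (via LAR)
CEN: 14  (via DOK)
HUB: 15  (via LAR)
Shortest route: BRV–IVY–LAR–HUB = 15 min.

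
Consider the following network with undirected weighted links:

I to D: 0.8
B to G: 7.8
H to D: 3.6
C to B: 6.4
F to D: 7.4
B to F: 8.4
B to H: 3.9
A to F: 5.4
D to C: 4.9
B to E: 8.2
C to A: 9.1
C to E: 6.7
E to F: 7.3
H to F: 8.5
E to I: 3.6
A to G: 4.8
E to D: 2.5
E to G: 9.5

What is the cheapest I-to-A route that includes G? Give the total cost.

17.6

Best I to G: I → D → E → G costing 12.8
Shortest G→A: G → A = 4.8
Total via G: 12.8 + 4.8 = 17.6.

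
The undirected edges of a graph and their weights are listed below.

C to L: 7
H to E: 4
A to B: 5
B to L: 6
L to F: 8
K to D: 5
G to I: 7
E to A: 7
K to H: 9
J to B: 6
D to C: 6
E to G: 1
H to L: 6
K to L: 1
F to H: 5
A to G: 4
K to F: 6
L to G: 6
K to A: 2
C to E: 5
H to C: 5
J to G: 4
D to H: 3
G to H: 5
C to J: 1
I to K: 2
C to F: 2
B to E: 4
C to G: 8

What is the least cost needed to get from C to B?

7

Settle nodes by increasing distance from C:
C: 0
J: 1  (via C)
F: 2  (via C)
E: 5  (via C)
G: 5  (via J)
H: 5  (via C)
D: 6  (via C)
B: 7  (via J)
Shortest route: C–J–B = 7.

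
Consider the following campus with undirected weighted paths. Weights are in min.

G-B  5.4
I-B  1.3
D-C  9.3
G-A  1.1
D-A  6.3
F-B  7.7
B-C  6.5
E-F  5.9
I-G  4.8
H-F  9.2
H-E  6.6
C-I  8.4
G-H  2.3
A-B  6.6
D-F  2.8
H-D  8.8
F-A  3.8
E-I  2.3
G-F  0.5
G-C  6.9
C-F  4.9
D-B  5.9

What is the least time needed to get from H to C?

Running Dijkstra from H:
H: 0
G: 2.3  (via H)
F: 2.8  (via G)
A: 3.4  (via G)
D: 5.6  (via F)
E: 6.6  (via H)
I: 7.1  (via G)
B: 7.7  (via G)
C: 7.7  (via F)
Shortest route: H → G → F → C = 7.7 min.

7.7 min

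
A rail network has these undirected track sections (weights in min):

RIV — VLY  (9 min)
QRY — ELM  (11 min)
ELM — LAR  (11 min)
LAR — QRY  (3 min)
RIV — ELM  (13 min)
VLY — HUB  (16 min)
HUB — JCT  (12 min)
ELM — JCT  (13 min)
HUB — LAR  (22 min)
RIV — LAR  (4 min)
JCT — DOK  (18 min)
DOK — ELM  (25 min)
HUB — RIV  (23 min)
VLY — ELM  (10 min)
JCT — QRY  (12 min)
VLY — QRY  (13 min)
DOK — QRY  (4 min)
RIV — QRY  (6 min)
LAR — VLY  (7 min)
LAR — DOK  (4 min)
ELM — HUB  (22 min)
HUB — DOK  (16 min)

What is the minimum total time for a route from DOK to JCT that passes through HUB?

28 min

Shortest DOK→HUB: DOK–HUB = 16
Shortest HUB→JCT: HUB–JCT = 12
Total via HUB: 16 + 12 = 28 min.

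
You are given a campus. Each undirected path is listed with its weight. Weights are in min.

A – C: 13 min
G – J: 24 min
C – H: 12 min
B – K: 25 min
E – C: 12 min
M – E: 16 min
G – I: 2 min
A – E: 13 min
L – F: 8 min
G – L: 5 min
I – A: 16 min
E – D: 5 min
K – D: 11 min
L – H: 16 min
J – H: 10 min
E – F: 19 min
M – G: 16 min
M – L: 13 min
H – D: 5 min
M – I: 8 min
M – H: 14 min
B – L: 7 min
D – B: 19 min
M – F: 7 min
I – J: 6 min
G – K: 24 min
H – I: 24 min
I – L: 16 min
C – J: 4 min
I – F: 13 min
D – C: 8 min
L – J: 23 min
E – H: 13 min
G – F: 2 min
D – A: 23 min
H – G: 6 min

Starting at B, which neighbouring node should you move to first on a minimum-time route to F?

L

Candidate routes:
B → L → F: 7+8 = 15
B → L → G → F: 7+5+2 = 14
Cheapest is B → L → G → F at 14 min.
So from B the first move is to L.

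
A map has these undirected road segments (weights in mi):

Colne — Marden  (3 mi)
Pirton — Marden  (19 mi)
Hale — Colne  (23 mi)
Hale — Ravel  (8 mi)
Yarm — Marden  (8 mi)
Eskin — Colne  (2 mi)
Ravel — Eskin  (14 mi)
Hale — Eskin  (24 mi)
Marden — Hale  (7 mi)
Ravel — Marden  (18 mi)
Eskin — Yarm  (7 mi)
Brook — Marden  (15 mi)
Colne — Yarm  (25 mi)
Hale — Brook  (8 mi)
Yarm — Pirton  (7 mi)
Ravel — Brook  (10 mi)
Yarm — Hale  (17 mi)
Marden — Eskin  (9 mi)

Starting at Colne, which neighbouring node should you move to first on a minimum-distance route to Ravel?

Compare a few routes:
Colne → Eskin → Ravel: 2+14 = 16
Colne → Marden → Hale → Ravel: 3+7+8 = 18
Colne → Marden → Ravel: 3+18 = 21
Cheapest is Colne → Eskin → Ravel at 16 mi.
So from Colne the first move is to Eskin.

Eskin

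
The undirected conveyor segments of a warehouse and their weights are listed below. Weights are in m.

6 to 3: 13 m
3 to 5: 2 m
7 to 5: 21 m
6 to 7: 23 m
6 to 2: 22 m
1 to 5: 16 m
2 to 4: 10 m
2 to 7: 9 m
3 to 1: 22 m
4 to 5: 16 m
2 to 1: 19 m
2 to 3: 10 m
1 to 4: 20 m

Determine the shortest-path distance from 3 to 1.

Enumerating some paths:
3–2–1: 10+19 = 29
3–5–1: 2+16 = 18
3–1: 22 = 22
Cheapest is 3–5–1 at 18 m.

18 m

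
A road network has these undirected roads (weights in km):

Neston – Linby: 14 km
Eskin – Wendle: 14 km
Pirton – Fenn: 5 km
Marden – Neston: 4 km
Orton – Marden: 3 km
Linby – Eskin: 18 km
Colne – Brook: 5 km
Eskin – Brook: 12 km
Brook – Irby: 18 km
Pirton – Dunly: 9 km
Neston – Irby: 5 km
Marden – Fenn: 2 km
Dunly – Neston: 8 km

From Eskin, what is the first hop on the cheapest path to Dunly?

Linby

Compare a few routes:
Eskin → Linby → Neston → Marden → Fenn → Pirton → Dunly: 18+14+4+2+5+9 = 52
Eskin → Brook → Irby → Neston → Dunly: 12+18+5+8 = 43
Eskin → Linby → Neston → Dunly: 18+14+8 = 40
Cheapest is Eskin → Linby → Neston → Dunly at 40 km.
So from Eskin the first move is to Linby.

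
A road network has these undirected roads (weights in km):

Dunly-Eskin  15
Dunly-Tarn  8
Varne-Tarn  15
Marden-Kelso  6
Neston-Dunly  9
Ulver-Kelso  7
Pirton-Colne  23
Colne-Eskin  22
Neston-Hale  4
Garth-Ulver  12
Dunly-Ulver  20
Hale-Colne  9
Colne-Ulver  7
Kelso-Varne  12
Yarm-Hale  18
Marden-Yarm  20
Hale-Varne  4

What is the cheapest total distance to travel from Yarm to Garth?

45 km

Running Dijkstra from Yarm:
Yarm: 0
Hale: 18  (via Yarm)
Marden: 20  (via Yarm)
Varne: 22  (via Hale)
Neston: 22  (via Hale)
Kelso: 26  (via Marden)
Colne: 27  (via Hale)
Dunly: 31  (via Neston)
Ulver: 33  (via Kelso)
Tarn: 37  (via Varne)
Garth: 45  (via Ulver)
Shortest route: Yarm → Marden → Kelso → Ulver → Garth = 45 km.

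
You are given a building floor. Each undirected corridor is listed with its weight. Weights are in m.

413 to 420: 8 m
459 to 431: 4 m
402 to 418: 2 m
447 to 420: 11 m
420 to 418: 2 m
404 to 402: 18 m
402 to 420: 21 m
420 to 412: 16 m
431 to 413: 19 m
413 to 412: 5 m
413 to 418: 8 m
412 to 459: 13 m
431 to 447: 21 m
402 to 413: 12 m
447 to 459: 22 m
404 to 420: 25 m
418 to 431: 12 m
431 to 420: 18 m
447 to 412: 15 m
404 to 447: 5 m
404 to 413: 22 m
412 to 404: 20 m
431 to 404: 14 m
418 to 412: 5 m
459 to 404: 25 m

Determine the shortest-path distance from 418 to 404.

18 m

Compare a few routes:
418–412–447–404: 5+15+5 = 25
418–412–404: 5+20 = 25
418–420–447–404: 2+11+5 = 18
418–402–404: 2+18 = 20
The minimum is 18 m via 418–420–447–404.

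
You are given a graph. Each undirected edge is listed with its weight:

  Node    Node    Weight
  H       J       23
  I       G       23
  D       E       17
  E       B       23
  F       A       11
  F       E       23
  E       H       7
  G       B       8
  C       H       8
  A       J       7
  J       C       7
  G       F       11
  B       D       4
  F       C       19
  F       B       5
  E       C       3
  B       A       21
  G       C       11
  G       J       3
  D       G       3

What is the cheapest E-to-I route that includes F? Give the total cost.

56

Shortest E→F: E → C → F = 22
Best F to I: F → G → I costing 34
Total via F: 22 + 34 = 56.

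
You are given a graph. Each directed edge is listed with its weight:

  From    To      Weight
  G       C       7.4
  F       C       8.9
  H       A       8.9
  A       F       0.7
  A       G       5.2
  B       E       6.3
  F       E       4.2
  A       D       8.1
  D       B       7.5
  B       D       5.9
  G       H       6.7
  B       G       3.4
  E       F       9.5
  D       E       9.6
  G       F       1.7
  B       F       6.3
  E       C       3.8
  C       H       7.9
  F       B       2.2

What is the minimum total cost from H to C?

Enumerating some paths:
H - A - G - C: 8.9+5.2+7.4 = 21.5
H - A - F - B - E - C: 8.9+0.7+2.2+6.3+3.8 = 21.9
H - A - F - C: 8.9+0.7+8.9 = 18.5
H - A - F - E - C: 8.9+0.7+4.2+3.8 = 17.6
Cheapest is H - A - F - E - C at 17.6.

17.6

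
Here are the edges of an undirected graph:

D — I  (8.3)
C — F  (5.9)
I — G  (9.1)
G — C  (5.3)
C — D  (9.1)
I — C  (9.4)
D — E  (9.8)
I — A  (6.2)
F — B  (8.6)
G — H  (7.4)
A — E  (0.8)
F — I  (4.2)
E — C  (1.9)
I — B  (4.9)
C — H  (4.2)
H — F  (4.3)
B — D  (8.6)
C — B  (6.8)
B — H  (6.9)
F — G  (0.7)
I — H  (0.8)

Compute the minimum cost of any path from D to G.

Shortest distances from D:
D: 0
I: 8.3  (via D)
B: 8.6  (via D)
C: 9.1  (via D)
H: 9.1  (via I)
E: 9.8  (via D)
A: 10.6  (via E)
F: 12.5  (via I)
G: 13.2  (via F)
Shortest route: D–I–F–G = 13.2.

13.2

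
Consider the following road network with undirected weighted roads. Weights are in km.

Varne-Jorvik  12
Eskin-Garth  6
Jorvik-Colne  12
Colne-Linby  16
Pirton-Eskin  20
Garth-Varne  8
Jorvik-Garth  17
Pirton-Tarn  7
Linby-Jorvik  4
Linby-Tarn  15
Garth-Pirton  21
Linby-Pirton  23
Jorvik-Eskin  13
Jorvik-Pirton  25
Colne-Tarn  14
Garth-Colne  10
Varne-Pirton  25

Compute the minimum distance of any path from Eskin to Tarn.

Candidate routes:
Eskin - Garth - Colne - Tarn: 6+10+14 = 30
Eskin - Pirton - Tarn: 20+7 = 27
Eskin - Jorvik - Linby - Tarn: 13+4+15 = 32
Eskin - Garth - Pirton - Tarn: 6+21+7 = 34
The minimum is 27 km via Eskin - Pirton - Tarn.

27 km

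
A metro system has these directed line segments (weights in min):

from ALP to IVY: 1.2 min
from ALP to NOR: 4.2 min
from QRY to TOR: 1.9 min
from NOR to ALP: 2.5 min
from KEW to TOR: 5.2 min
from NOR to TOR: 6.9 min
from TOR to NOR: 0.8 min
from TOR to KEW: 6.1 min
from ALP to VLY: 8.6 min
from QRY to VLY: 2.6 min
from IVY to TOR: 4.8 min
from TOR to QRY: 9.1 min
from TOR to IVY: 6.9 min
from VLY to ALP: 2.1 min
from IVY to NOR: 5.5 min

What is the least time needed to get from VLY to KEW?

Enumerating some paths:
VLY - ALP - NOR - TOR - KEW: 2.1+4.2+6.9+6.1 = 19.3
VLY - ALP - IVY - NOR - TOR - KEW: 2.1+1.2+5.5+6.9+6.1 = 21.8
VLY - ALP - IVY - TOR - KEW: 2.1+1.2+4.8+6.1 = 14.2
The minimum is 14.2 min via VLY - ALP - IVY - TOR - KEW.

14.2 min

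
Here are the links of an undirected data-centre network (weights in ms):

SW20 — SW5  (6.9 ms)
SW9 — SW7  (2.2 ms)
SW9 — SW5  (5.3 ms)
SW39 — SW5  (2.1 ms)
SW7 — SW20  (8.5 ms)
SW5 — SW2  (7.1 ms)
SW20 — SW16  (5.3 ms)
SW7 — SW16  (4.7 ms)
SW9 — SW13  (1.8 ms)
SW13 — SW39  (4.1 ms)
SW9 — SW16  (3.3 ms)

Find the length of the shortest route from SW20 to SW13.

Candidate routes:
SW20 → SW5 → SW9 → SW13: 6.9+5.3+1.8 = 14
SW20 → SW7 → SW9 → SW13: 8.5+2.2+1.8 = 12.5
SW20 → SW5 → SW39 → SW13: 6.9+2.1+4.1 = 13.1
SW20 → SW16 → SW9 → SW13: 5.3+3.3+1.8 = 10.4
The minimum is 10.4 ms via SW20 → SW16 → SW9 → SW13.

10.4 ms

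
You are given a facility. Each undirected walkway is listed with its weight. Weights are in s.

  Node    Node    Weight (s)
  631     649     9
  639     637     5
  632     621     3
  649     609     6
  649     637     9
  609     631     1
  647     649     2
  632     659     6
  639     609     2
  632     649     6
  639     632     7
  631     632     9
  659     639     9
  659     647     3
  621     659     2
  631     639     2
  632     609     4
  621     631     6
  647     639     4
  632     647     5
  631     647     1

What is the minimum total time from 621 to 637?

13 s

Running Dijkstra from 621:
621: 0
659: 2  (via 621)
632: 3  (via 621)
647: 5  (via 659)
631: 6  (via 621)
609: 7  (via 632)
649: 7  (via 647)
639: 8  (via 631)
637: 13  (via 639)
Shortest route: 621 → 631 → 639 → 637 = 13 s.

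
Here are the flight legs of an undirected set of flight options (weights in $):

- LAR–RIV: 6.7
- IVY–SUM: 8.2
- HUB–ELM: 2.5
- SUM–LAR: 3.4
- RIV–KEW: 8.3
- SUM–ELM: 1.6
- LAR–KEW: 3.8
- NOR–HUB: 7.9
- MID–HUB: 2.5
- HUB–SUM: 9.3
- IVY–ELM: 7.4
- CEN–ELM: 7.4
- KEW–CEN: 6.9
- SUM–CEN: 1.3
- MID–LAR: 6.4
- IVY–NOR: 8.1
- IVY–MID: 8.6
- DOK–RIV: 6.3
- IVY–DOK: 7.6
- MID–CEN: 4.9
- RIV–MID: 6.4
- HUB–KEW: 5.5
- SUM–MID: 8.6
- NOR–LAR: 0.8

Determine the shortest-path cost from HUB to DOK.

Candidate routes:
HUB–ELM–IVY–DOK: 2.5+7.4+7.6 = 17.5
HUB–MID–RIV–DOK: 2.5+6.4+6.3 = 15.2
Cheapest is HUB–MID–RIV–DOK at $15.2.

$15.2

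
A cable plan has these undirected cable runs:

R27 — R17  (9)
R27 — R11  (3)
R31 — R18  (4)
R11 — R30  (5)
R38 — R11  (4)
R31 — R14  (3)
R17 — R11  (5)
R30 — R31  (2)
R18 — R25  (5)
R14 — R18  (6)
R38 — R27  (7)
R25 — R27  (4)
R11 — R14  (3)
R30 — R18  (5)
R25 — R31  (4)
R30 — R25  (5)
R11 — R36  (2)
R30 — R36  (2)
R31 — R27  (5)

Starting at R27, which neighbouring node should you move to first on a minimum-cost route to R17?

Compare a few routes:
R27 → R11 → R17: 3+5 = 8
R27 → R17: 9 = 9
Cheapest is R27 → R11 → R17 at 8.
So from R27 the first move is to R11.

R11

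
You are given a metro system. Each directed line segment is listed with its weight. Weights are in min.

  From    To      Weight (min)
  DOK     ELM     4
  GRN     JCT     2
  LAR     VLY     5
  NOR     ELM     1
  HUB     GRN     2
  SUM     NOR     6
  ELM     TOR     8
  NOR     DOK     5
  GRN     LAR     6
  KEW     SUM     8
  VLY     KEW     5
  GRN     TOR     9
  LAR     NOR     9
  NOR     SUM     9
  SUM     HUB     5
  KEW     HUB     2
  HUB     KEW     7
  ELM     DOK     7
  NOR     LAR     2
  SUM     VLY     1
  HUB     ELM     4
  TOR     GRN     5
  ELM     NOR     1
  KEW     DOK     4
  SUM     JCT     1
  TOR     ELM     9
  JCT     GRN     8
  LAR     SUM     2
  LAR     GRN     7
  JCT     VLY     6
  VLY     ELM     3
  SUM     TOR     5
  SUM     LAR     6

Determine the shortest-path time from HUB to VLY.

Settle nodes by increasing distance from HUB:
HUB: 0
GRN: 2  (via HUB)
JCT: 4  (via GRN)
ELM: 4  (via HUB)
NOR: 5  (via ELM)
KEW: 7  (via HUB)
LAR: 7  (via NOR)
SUM: 9  (via LAR)
DOK: 10  (via NOR)
VLY: 10  (via JCT)
Shortest route: HUB → GRN → JCT → VLY = 10 min.

10 min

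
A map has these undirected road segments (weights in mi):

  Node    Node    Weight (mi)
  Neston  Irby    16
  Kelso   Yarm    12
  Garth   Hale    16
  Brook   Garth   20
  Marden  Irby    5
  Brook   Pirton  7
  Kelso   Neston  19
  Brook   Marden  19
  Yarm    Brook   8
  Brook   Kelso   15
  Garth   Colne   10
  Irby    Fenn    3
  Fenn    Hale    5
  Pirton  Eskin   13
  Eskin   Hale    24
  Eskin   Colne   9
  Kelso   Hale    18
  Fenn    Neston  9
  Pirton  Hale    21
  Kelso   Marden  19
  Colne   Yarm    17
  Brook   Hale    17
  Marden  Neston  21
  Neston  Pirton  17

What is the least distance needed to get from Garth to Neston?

Enumerating some paths:
Garth → Brook → Pirton → Neston: 20+7+17 = 44
Garth → Hale → Fenn → Irby → Neston: 16+5+3+16 = 40
Garth → Hale → Fenn → Neston: 16+5+9 = 30
Garth → Colne → Eskin → Pirton → Neston: 10+9+13+17 = 49
The minimum is 30 mi via Garth → Hale → Fenn → Neston.

30 mi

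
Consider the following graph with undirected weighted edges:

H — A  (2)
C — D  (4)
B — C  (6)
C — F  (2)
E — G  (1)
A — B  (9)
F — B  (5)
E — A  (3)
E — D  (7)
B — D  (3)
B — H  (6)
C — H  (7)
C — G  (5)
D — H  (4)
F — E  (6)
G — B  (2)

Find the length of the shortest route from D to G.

5

Settle nodes by increasing distance from D:
D: 0
B: 3  (via D)
C: 4  (via D)
H: 4  (via D)
G: 5  (via B)
Shortest route: D–B–G = 5.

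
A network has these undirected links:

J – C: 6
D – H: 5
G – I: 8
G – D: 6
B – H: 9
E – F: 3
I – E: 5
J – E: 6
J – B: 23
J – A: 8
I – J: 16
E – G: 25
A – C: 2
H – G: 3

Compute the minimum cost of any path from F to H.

Shortest distances from F:
F: 0
E: 3  (via F)
I: 8  (via E)
J: 9  (via E)
C: 15  (via J)
G: 16  (via I)
A: 17  (via J)
H: 19  (via G)
Shortest route: F–E–I–G–H = 19.

19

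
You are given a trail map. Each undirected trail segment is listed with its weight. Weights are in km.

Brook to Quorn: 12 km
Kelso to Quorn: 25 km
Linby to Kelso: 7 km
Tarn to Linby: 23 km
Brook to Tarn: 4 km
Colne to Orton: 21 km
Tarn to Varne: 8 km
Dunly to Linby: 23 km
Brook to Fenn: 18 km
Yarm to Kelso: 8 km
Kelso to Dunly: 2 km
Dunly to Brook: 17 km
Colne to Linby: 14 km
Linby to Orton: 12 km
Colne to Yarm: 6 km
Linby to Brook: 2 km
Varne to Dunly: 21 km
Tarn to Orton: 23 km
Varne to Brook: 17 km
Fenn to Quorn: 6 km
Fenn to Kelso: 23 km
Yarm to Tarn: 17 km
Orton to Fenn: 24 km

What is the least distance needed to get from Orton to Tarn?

Compare a few routes:
Orton - Linby - Brook - Tarn: 12+2+4 = 18
Orton - Tarn: 23 = 23
Cheapest is Orton - Linby - Brook - Tarn at 18 km.

18 km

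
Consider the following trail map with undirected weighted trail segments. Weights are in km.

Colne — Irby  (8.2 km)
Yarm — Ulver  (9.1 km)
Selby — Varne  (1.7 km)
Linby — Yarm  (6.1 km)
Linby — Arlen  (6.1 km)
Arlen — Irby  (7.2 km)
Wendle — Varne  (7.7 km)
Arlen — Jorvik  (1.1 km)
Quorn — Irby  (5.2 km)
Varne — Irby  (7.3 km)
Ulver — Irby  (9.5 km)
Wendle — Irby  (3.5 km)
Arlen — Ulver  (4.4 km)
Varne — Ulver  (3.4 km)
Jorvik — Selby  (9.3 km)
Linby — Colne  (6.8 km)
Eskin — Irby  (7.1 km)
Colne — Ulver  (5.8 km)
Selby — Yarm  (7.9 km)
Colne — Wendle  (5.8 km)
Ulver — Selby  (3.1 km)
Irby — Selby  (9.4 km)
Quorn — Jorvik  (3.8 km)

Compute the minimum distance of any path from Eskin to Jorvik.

15.4 km

Candidate routes:
Eskin → Irby → Varne → Ulver → Arlen → Jorvik: 7.1+7.3+3.4+4.4+1.1 = 23.3
Eskin → Irby → Arlen → Jorvik: 7.1+7.2+1.1 = 15.4
Eskin → Irby → Ulver → Arlen → Jorvik: 7.1+9.5+4.4+1.1 = 22.1
Eskin → Irby → Quorn → Jorvik: 7.1+5.2+3.8 = 16.1
Cheapest is Eskin → Irby → Arlen → Jorvik at 15.4 km.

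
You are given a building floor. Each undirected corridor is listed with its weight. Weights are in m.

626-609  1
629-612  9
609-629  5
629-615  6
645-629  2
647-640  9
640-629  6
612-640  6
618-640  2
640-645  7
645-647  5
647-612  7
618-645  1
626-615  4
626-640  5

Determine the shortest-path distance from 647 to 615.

13 m

Settle nodes by increasing distance from 647:
647: 0
645: 5  (via 647)
618: 6  (via 645)
629: 7  (via 645)
612: 7  (via 647)
640: 8  (via 618)
609: 12  (via 629)
615: 13  (via 629)
Shortest route: 647–645–629–615 = 13 m.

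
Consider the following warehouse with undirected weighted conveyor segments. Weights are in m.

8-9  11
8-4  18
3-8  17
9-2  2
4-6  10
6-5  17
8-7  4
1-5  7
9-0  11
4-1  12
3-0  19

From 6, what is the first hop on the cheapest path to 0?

Compare a few routes:
6 → 5 → 1 → 4 → 8 → 9 → 0: 17+7+12+18+11+11 = 76
6 → 4 → 8 → 9 → 0: 10+18+11+11 = 50
6 → 4 → 8 → 3 → 0: 10+18+17+19 = 64
Cheapest is 6 → 4 → 8 → 9 → 0 at 50 m.
So from 6 the first move is to 4.

4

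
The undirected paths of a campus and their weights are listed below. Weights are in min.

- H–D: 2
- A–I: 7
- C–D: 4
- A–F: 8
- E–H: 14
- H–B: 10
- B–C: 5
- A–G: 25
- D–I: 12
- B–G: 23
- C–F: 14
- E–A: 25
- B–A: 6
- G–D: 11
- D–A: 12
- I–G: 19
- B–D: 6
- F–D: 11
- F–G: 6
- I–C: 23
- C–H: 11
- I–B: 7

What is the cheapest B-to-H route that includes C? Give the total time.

Shortest B→C: B → C = 5
Shortest C→H: C → D → H = 6
Total via C: 5 + 6 = 11 min.

11 min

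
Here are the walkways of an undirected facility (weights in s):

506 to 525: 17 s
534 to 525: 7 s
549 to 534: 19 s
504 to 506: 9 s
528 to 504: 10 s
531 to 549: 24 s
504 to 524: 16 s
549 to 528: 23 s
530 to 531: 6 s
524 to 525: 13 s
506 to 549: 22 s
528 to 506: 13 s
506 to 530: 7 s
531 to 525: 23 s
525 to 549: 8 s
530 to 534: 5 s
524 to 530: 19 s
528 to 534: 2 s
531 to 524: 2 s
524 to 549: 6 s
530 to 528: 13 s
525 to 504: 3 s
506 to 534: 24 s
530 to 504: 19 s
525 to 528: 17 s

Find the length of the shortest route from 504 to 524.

Compare a few routes:
504 - 525 - 549 - 524: 3+8+6 = 17
504 - 524: 16 = 16
The minimum is 16 s via 504 - 524.

16 s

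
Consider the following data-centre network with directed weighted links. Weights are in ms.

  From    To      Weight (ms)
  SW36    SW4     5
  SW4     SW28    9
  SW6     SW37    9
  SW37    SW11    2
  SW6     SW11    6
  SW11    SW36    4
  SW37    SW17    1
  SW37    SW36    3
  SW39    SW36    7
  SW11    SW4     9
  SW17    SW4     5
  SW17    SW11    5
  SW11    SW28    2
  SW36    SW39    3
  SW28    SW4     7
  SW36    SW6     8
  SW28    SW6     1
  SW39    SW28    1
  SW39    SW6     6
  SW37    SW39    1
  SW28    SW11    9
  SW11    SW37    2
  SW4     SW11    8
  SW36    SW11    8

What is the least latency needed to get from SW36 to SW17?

11 ms

Running Dijkstra from SW36:
SW36: 0
SW39: 3  (via SW36)
SW28: 4  (via SW39)
SW4: 5  (via SW36)
SW6: 5  (via SW28)
SW11: 8  (via SW36)
SW37: 10  (via SW11)
SW17: 11  (via SW37)
Shortest route: SW36–SW11–SW37–SW17 = 11 ms.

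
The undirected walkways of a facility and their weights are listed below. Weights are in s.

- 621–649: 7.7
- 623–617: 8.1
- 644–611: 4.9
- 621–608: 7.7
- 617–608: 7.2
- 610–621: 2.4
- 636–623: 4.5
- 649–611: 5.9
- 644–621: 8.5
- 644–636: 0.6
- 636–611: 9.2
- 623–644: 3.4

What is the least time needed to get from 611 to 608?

Candidate routes:
611 - 649 - 621 - 608: 5.9+7.7+7.7 = 21.3
611 - 644 - 621 - 608: 4.9+8.5+7.7 = 21.1
Cheapest is 611 - 644 - 621 - 608 at 21.1 s.

21.1 s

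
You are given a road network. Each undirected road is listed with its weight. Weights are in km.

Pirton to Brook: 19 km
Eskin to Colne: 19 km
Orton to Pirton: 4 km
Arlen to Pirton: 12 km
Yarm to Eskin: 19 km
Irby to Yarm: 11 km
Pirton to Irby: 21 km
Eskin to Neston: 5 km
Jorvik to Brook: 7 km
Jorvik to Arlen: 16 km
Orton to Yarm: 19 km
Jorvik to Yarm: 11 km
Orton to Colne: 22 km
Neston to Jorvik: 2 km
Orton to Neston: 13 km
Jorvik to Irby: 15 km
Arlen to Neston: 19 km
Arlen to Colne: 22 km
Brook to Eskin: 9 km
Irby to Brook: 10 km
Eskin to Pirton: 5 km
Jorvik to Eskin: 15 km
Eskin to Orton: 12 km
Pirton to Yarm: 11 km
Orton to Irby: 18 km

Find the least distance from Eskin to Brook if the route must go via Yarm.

34 km

Shortest Eskin→Yarm: Eskin–Pirton–Yarm = 16
Shortest Yarm→Brook: Yarm–Jorvik–Brook = 18
Total via Yarm: 16 + 18 = 34 km.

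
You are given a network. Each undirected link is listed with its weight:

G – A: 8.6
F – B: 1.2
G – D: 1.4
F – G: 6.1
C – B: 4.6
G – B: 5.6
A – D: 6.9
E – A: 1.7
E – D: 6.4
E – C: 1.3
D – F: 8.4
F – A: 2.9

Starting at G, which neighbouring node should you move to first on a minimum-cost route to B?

B

Candidate routes:
G - B: 5.6 = 5.6
G - F - B: 6.1+1.2 = 7.3
G - D - F - B: 1.4+8.4+1.2 = 11
The minimum is 5.6 via G - B.
So from G the first move is to B.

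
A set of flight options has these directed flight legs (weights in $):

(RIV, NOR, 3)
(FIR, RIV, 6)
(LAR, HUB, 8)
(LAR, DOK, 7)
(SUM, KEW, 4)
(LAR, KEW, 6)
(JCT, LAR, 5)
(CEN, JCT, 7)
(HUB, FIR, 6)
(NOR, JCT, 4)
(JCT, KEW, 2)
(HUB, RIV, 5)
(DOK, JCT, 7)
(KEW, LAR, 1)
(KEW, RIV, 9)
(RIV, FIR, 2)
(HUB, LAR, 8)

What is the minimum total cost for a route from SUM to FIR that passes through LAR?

Shortest SUM→LAR: SUM → KEW → LAR = 5
Shortest LAR→FIR: LAR → HUB → FIR = 14
Total via LAR: 5 + 14 = $19.

$19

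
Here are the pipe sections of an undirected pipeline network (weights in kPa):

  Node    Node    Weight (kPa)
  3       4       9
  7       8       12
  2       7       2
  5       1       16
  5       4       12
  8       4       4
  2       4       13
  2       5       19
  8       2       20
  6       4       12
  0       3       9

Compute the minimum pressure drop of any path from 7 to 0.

33 kPa

Compare a few routes:
7 → 2 → 4 → 3 → 0: 2+13+9+9 = 33
7 → 8 → 4 → 3 → 0: 12+4+9+9 = 34
Cheapest is 7 → 2 → 4 → 3 → 0 at 33 kPa.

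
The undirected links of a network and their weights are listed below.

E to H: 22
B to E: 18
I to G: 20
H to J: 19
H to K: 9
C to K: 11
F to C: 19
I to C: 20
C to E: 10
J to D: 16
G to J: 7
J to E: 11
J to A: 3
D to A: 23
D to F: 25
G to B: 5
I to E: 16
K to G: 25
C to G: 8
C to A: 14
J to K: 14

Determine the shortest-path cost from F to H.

39

Running Dijkstra from F:
F: 0
C: 19  (via F)
D: 25  (via F)
G: 27  (via C)
E: 29  (via C)
K: 30  (via C)
B: 32  (via G)
A: 33  (via C)
J: 34  (via G)
H: 39  (via K)
Shortest route: F–C–K–H = 39.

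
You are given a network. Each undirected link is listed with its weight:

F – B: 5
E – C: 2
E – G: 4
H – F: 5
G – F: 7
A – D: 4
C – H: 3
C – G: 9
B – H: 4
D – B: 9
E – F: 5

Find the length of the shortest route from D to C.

Shortest distances from D:
D: 0
A: 4  (via D)
B: 9  (via D)
H: 13  (via B)
F: 14  (via B)
C: 16  (via H)
Shortest route: D–B–H–C = 16.

16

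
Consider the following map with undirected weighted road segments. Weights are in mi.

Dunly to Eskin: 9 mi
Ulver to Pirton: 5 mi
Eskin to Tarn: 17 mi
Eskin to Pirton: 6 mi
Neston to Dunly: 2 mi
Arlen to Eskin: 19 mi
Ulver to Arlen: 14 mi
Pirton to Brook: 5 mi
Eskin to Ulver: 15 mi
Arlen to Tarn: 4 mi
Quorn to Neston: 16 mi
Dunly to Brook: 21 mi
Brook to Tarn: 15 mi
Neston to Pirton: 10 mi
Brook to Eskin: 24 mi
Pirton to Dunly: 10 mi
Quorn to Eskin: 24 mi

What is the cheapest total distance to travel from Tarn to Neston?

Enumerating some paths:
Tarn - Brook - Pirton - Dunly - Neston: 15+5+10+2 = 32
Tarn - Eskin - Dunly - Neston: 17+9+2 = 28
Tarn - Brook - Pirton - Neston: 15+5+10 = 30
The minimum is 28 mi via Tarn - Eskin - Dunly - Neston.

28 mi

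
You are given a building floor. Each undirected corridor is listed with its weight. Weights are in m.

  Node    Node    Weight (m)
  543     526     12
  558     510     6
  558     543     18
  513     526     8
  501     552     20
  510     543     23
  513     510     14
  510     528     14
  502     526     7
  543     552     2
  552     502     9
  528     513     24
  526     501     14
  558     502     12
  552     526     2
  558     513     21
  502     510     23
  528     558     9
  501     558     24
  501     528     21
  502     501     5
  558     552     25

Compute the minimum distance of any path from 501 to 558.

Running Dijkstra from 501:
501: 0
502: 5  (via 501)
526: 12  (via 502)
552: 14  (via 502)
543: 16  (via 552)
558: 17  (via 502)
Shortest route: 501–502–558 = 17 m.

17 m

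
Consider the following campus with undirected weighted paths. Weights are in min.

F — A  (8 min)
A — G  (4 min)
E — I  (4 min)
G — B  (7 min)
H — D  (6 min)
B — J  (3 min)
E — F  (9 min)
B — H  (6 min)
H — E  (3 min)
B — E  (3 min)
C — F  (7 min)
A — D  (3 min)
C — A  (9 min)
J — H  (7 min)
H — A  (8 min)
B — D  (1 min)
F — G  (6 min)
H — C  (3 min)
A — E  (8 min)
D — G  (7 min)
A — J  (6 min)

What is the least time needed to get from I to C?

Shortest distances from I:
I: 0
E: 4  (via I)
B: 7  (via E)
H: 7  (via E)
D: 8  (via B)
C: 10  (via H)
Shortest route: I–E–H–C = 10 min.

10 min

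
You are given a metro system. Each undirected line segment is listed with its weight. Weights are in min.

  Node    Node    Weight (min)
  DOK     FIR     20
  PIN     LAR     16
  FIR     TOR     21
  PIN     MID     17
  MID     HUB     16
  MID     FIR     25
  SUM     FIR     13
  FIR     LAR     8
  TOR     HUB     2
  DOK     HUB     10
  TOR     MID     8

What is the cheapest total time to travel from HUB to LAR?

31 min

Compare a few routes:
HUB–TOR–FIR–LAR: 2+21+8 = 31
HUB–DOK–FIR–LAR: 10+20+8 = 38
Cheapest is HUB–TOR–FIR–LAR at 31 min.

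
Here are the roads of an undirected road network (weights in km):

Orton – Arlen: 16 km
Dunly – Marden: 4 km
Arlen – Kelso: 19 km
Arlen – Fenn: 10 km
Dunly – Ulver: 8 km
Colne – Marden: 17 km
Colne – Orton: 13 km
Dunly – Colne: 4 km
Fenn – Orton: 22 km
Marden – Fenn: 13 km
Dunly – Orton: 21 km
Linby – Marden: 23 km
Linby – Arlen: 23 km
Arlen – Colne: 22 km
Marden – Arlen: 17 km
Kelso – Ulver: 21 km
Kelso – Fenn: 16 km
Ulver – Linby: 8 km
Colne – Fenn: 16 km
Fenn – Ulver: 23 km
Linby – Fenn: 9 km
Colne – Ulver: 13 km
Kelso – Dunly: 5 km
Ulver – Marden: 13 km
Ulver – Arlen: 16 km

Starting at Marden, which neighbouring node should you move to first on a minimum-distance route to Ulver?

Enumerating some paths:
Marden–Ulver: 13 = 13
Marden–Dunly–Ulver: 4+8 = 12
Cheapest is Marden–Dunly–Ulver at 12 km.
So from Marden the first move is to Dunly.

Dunly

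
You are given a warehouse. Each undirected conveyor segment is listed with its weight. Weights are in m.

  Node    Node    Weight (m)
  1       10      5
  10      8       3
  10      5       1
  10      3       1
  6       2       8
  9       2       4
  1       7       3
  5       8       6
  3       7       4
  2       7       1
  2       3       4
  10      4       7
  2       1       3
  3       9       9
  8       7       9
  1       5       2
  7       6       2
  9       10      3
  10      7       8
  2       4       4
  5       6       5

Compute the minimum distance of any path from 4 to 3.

8 m

Running Dijkstra from 4:
4: 0
2: 4  (via 4)
7: 5  (via 2)
1: 7  (via 2)
6: 7  (via 7)
10: 7  (via 4)
3: 8  (via 2)
Shortest route: 4–2–3 = 8 m.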